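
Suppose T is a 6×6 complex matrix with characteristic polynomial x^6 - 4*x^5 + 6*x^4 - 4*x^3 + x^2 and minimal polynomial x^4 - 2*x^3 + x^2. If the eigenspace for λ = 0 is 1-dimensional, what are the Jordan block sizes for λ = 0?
Block sizes for λ = 0: [2]

Step 1 — from the characteristic polynomial, algebraic multiplicity of λ = 0 is 2. From dim ker(T − (0)·I) = 1, there are exactly 1 Jordan blocks for λ = 0.
Step 2 — from the minimal polynomial, the factor (x − 0)^2 tells us the largest block for λ = 0 has size 2.
Step 3 — with total size 2, 1 blocks, and largest block 2, the block sizes (in nonincreasing order) are [2].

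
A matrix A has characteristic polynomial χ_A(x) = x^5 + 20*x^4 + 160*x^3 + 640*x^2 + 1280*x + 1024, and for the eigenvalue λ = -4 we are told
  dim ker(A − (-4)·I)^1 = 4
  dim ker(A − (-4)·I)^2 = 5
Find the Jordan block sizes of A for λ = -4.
Block sizes for λ = -4: [2, 1, 1, 1]

From the dimensions of kernels of powers, the number of Jordan blocks of size at least j is d_j − d_{j−1} where d_j = dim ker(N^j) (with d_0 = 0). Computing the differences gives [4, 1].
The number of blocks of size exactly k is (#blocks of size ≥ k) − (#blocks of size ≥ k + 1), so the partition is: 3 block(s) of size 1, 1 block(s) of size 2.
In nonincreasing order the block sizes are [2, 1, 1, 1].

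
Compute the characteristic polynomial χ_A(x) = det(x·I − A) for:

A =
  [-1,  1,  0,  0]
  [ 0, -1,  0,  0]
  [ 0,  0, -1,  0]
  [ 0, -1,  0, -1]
x^4 + 4*x^3 + 6*x^2 + 4*x + 1

Expanding det(x·I − A) (e.g. by cofactor expansion or by noting that A is similar to its Jordan form J, which has the same characteristic polynomial as A) gives
  χ_A(x) = x^4 + 4*x^3 + 6*x^2 + 4*x + 1
which factors as (x + 1)^4. The eigenvalues (with algebraic multiplicities) are λ = -1 with multiplicity 4.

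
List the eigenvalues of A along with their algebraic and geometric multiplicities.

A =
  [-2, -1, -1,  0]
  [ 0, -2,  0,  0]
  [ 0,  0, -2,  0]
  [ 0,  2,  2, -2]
λ = -2: alg = 4, geom = 3

Step 1 — factor the characteristic polynomial to read off the algebraic multiplicities:
  χ_A(x) = (x + 2)^4

Step 2 — compute geometric multiplicities via the rank-nullity identity g(λ) = n − rank(A − λI):
  rank(A − (-2)·I) = 1, so dim ker(A − (-2)·I) = n − 1 = 3

Summary:
  λ = -2: algebraic multiplicity = 4, geometric multiplicity = 3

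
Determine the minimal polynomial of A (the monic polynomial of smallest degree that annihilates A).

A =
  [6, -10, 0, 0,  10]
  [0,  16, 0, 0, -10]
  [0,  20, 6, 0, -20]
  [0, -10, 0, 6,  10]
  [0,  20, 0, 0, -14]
x^2 - 2*x - 24

The characteristic polynomial is χ_A(x) = (x - 6)^4*(x + 4), so the eigenvalues are known. The minimal polynomial is
  m_A(x) = Π_λ (x − λ)^{k_λ}
where k_λ is the size of the *largest* Jordan block for λ (equivalently, the smallest k with (A − λI)^k v = 0 for every generalised eigenvector v of λ).

  λ = -4: largest Jordan block has size 1, contributing (x + 4)
  λ = 6: largest Jordan block has size 1, contributing (x − 6)

So m_A(x) = (x - 6)*(x + 4) = x^2 - 2*x - 24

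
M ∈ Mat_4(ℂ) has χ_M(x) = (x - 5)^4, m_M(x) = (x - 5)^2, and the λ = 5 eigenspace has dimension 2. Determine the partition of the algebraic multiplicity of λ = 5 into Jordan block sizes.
Block sizes for λ = 5: [2, 2]

Step 1 — from the characteristic polynomial, algebraic multiplicity of λ = 5 is 4. From dim ker(M − (5)·I) = 2, there are exactly 2 Jordan blocks for λ = 5.
Step 2 — from the minimal polynomial, the factor (x − 5)^2 tells us the largest block for λ = 5 has size 2.
Step 3 — with total size 4, 2 blocks, and largest block 2, the block sizes (in nonincreasing order) are [2, 2].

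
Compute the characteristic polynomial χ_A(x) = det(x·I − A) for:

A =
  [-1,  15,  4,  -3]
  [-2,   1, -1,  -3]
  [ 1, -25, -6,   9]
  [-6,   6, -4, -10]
x^4 + 16*x^3 + 96*x^2 + 256*x + 256

Expanding det(x·I − A) (e.g. by cofactor expansion or by noting that A is similar to its Jordan form J, which has the same characteristic polynomial as A) gives
  χ_A(x) = x^4 + 16*x^3 + 96*x^2 + 256*x + 256
which factors as (x + 4)^4. The eigenvalues (with algebraic multiplicities) are λ = -4 with multiplicity 4.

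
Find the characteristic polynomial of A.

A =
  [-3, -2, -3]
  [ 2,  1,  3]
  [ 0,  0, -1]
x^3 + 3*x^2 + 3*x + 1

Expanding det(x·I − A) (e.g. by cofactor expansion or by noting that A is similar to its Jordan form J, which has the same characteristic polynomial as A) gives
  χ_A(x) = x^3 + 3*x^2 + 3*x + 1
which factors as (x + 1)^3. The eigenvalues (with algebraic multiplicities) are λ = -1 with multiplicity 3.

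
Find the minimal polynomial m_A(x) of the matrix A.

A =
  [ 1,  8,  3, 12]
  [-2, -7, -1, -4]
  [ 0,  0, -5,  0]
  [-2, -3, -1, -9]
x^3 + 15*x^2 + 75*x + 125

The characteristic polynomial is χ_A(x) = (x + 5)^4, so the eigenvalues are known. The minimal polynomial is
  m_A(x) = Π_λ (x − λ)^{k_λ}
where k_λ is the size of the *largest* Jordan block for λ (equivalently, the smallest k with (A − λI)^k v = 0 for every generalised eigenvector v of λ).

  λ = -5: largest Jordan block has size 3, contributing (x + 5)^3

So m_A(x) = (x + 5)^3 = x^3 + 15*x^2 + 75*x + 125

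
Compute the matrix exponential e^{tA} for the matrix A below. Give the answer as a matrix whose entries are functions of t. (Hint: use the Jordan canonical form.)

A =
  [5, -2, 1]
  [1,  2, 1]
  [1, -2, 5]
e^{tA} =
  [t*exp(4*t) + exp(4*t), -2*t*exp(4*t), t*exp(4*t)]
  [t*exp(4*t), -2*t*exp(4*t) + exp(4*t), t*exp(4*t)]
  [t*exp(4*t), -2*t*exp(4*t), t*exp(4*t) + exp(4*t)]

Strategy: write A = P · J · P⁻¹ where J is a Jordan canonical form, so e^{tA} = P · e^{tJ} · P⁻¹, and e^{tJ} can be computed block-by-block.

A has Jordan form
J =
  [4, 1, 0]
  [0, 4, 0]
  [0, 0, 4]
(up to reordering of blocks).

Per-block formulas:
  For a 2×2 Jordan block J_2(4): exp(t · J_2(4)) = e^(4t)·(I + t·N), where N is the 2×2 nilpotent shift.
  For a 1×1 block at λ = 4: exp(t · [4]) = [e^(4t)].

After assembling e^{tJ} and conjugating by P, we get:

e^{tA} =
  [t*exp(4*t) + exp(4*t), -2*t*exp(4*t), t*exp(4*t)]
  [t*exp(4*t), -2*t*exp(4*t) + exp(4*t), t*exp(4*t)]
  [t*exp(4*t), -2*t*exp(4*t), t*exp(4*t) + exp(4*t)]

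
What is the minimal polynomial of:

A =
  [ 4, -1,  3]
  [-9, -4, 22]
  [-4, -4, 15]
x^3 - 15*x^2 + 75*x - 125

The characteristic polynomial is χ_A(x) = (x - 5)^3, so the eigenvalues are known. The minimal polynomial is
  m_A(x) = Π_λ (x − λ)^{k_λ}
where k_λ is the size of the *largest* Jordan block for λ (equivalently, the smallest k with (A − λI)^k v = 0 for every generalised eigenvector v of λ).

  λ = 5: largest Jordan block has size 3, contributing (x − 5)^3

So m_A(x) = (x - 5)^3 = x^3 - 15*x^2 + 75*x - 125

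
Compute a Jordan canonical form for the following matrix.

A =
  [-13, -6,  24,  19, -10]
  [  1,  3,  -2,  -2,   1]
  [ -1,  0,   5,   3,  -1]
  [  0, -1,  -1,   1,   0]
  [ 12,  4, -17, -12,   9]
J_1(-3) ⊕ J_3(2) ⊕ J_1(2)

The characteristic polynomial is
  det(x·I − A) = x^5 - 5*x^4 + 40*x^2 - 80*x + 48 = (x - 2)^4*(x + 3)

Eigenvalues and multiplicities (the geometric multiplicity of λ is n − rank(A − λI), which equals the number of Jordan blocks for λ):
  λ = -3: algebraic multiplicity = 1, geometric multiplicity = 1
  λ = 2: algebraic multiplicity = 4, geometric multiplicity = 2

Determining the block sizes for each eigenvalue:
  λ = -3: one block (gm = 1), so the single block has size am = 1 → block sizes [1]
  λ = 2: with am = 4 and gm = 2, the partition is not yet determined (e.g. several partitions of 4 into 2 parts exist). Let N = A − (2)·I. Computing rank(N^1) = 3, rank(N^2) = 2, rank(N^3) = 1; the number of blocks of size ≥ j is rank(N^{j−1}) − rank(N^j), giving [2, 1, 1]. So we have 1 block(s) of size 3, 1 block(s) of size 1 → block sizes [3, 1]

Assembling the blocks gives a Jordan form
J =
  [-3, 0, 0, 0, 0]
  [ 0, 2, 1, 0, 0]
  [ 0, 0, 2, 1, 0]
  [ 0, 0, 0, 2, 0]
  [ 0, 0, 0, 0, 2]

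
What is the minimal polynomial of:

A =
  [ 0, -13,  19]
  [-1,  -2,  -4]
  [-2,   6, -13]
x^3 + 15*x^2 + 75*x + 125

The characteristic polynomial is χ_A(x) = (x + 5)^3, so the eigenvalues are known. The minimal polynomial is
  m_A(x) = Π_λ (x − λ)^{k_λ}
where k_λ is the size of the *largest* Jordan block for λ (equivalently, the smallest k with (A − λI)^k v = 0 for every generalised eigenvector v of λ).

  λ = -5: largest Jordan block has size 3, contributing (x + 5)^3

So m_A(x) = (x + 5)^3 = x^3 + 15*x^2 + 75*x + 125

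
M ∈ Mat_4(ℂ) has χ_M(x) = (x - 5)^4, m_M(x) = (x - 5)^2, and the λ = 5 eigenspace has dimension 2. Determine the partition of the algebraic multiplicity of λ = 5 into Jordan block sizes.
Block sizes for λ = 5: [2, 2]

Step 1 — from the characteristic polynomial, algebraic multiplicity of λ = 5 is 4. From dim ker(M − (5)·I) = 2, there are exactly 2 Jordan blocks for λ = 5.
Step 2 — from the minimal polynomial, the factor (x − 5)^2 tells us the largest block for λ = 5 has size 2.
Step 3 — with total size 4, 2 blocks, and largest block 2, the block sizes (in nonincreasing order) are [2, 2].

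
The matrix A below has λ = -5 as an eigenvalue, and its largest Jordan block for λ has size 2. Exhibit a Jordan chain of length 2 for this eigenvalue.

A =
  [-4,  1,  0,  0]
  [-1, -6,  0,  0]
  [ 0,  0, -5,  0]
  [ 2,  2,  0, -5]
A Jordan chain for λ = -5 of length 2:
v_1 = (1, -1, 0, 2)ᵀ
v_2 = (1, 0, 0, 0)ᵀ

Let N = A − (-5)·I. We want v_2 with N^2 v_2 = 0 but N^1 v_2 ≠ 0; then v_{j-1} := N · v_j for j = 2, …, 2.

Pick v_2 = (1, 0, 0, 0)ᵀ.
Then v_1 = N · v_2 = (1, -1, 0, 2)ᵀ.

Sanity check: (A − (-5)·I) v_1 = (0, 0, 0, 0)ᵀ = 0. ✓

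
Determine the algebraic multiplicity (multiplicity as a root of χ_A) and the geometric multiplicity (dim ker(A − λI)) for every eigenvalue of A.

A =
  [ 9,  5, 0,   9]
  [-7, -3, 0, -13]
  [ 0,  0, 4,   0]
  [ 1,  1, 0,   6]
λ = 4: alg = 4, geom = 2

Step 1 — factor the characteristic polynomial to read off the algebraic multiplicities:
  χ_A(x) = (x - 4)^4

Step 2 — compute geometric multiplicities via the rank-nullity identity g(λ) = n − rank(A − λI):
  rank(A − (4)·I) = 2, so dim ker(A − (4)·I) = n − 2 = 2

Summary:
  λ = 4: algebraic multiplicity = 4, geometric multiplicity = 2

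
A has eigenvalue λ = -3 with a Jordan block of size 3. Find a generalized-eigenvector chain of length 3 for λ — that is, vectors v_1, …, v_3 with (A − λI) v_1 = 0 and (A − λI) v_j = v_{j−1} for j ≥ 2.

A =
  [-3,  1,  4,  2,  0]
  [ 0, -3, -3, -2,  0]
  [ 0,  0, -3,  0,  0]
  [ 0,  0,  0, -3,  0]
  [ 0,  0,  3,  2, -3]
A Jordan chain for λ = -3 of length 3:
v_1 = (-3, 0, 0, 0, 0)ᵀ
v_2 = (4, -3, 0, 0, 3)ᵀ
v_3 = (0, 0, 1, 0, 0)ᵀ

Let N = A − (-3)·I. We want v_3 with N^3 v_3 = 0 but N^2 v_3 ≠ 0; then v_{j-1} := N · v_j for j = 3, …, 2.

Pick v_3 = (0, 0, 1, 0, 0)ᵀ.
Then v_2 = N · v_3 = (4, -3, 0, 0, 3)ᵀ.
Then v_1 = N · v_2 = (-3, 0, 0, 0, 0)ᵀ.

Sanity check: (A − (-3)·I) v_1 = (0, 0, 0, 0, 0)ᵀ = 0. ✓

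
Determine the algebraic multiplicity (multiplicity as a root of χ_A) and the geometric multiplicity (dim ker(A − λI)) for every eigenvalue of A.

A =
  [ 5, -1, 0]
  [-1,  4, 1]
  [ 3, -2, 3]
λ = 4: alg = 3, geom = 1

Step 1 — factor the characteristic polynomial to read off the algebraic multiplicities:
  χ_A(x) = (x - 4)^3

Step 2 — compute geometric multiplicities via the rank-nullity identity g(λ) = n − rank(A − λI):
  rank(A − (4)·I) = 2, so dim ker(A − (4)·I) = n − 2 = 1

Summary:
  λ = 4: algebraic multiplicity = 3, geometric multiplicity = 1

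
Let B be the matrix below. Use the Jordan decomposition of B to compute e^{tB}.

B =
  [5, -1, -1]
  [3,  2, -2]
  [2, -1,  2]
e^{tB} =
  [-t^2*exp(3*t)/2 + 2*t*exp(3*t) + exp(3*t), -t*exp(3*t), t^2*exp(3*t)/2 - t*exp(3*t)]
  [-t^2*exp(3*t)/2 + 3*t*exp(3*t), -t*exp(3*t) + exp(3*t), t^2*exp(3*t)/2 - 2*t*exp(3*t)]
  [-t^2*exp(3*t)/2 + 2*t*exp(3*t), -t*exp(3*t), t^2*exp(3*t)/2 - t*exp(3*t) + exp(3*t)]

Strategy: write B = P · J · P⁻¹ where J is a Jordan canonical form, so e^{tB} = P · e^{tJ} · P⁻¹, and e^{tJ} can be computed block-by-block.

B has Jordan form
J =
  [3, 1, 0]
  [0, 3, 1]
  [0, 0, 3]
(up to reordering of blocks).

Per-block formulas:
  For a 3×3 Jordan block J_3(3): exp(t · J_3(3)) = e^(3t)·(I + t·N + (t^2/2)·N^2), where N is the 3×3 nilpotent shift.

After assembling e^{tJ} and conjugating by P, we get:

e^{tB} =
  [-t^2*exp(3*t)/2 + 2*t*exp(3*t) + exp(3*t), -t*exp(3*t), t^2*exp(3*t)/2 - t*exp(3*t)]
  [-t^2*exp(3*t)/2 + 3*t*exp(3*t), -t*exp(3*t) + exp(3*t), t^2*exp(3*t)/2 - 2*t*exp(3*t)]
  [-t^2*exp(3*t)/2 + 2*t*exp(3*t), -t*exp(3*t), t^2*exp(3*t)/2 - t*exp(3*t) + exp(3*t)]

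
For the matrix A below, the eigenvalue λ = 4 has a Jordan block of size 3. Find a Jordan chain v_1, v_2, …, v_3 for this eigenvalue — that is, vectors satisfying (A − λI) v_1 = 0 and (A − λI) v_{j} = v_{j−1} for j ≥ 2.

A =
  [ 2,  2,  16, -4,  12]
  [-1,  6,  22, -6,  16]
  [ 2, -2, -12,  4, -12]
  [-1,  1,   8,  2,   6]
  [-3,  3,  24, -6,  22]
A Jordan chain for λ = 4 of length 3:
v_1 = (2, 2, -2, 1, 3)ᵀ
v_2 = (-2, -1, 2, -1, -3)ᵀ
v_3 = (1, 0, 0, 0, 0)ᵀ

Let N = A − (4)·I. We want v_3 with N^3 v_3 = 0 but N^2 v_3 ≠ 0; then v_{j-1} := N · v_j for j = 3, …, 2.

Pick v_3 = (1, 0, 0, 0, 0)ᵀ.
Then v_2 = N · v_3 = (-2, -1, 2, -1, -3)ᵀ.
Then v_1 = N · v_2 = (2, 2, -2, 1, 3)ᵀ.

Sanity check: (A − (4)·I) v_1 = (0, 0, 0, 0, 0)ᵀ = 0. ✓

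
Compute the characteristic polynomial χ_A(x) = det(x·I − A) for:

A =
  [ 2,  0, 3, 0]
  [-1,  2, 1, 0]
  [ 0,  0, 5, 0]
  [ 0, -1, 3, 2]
x^4 - 11*x^3 + 42*x^2 - 68*x + 40

Expanding det(x·I − A) (e.g. by cofactor expansion or by noting that A is similar to its Jordan form J, which has the same characteristic polynomial as A) gives
  χ_A(x) = x^4 - 11*x^3 + 42*x^2 - 68*x + 40
which factors as (x - 5)*(x - 2)^3. The eigenvalues (with algebraic multiplicities) are λ = 2 with multiplicity 3, λ = 5 with multiplicity 1.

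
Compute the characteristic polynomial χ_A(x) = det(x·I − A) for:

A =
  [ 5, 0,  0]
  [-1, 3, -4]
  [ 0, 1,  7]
x^3 - 15*x^2 + 75*x - 125

Expanding det(x·I − A) (e.g. by cofactor expansion or by noting that A is similar to its Jordan form J, which has the same characteristic polynomial as A) gives
  χ_A(x) = x^3 - 15*x^2 + 75*x - 125
which factors as (x - 5)^3. The eigenvalues (with algebraic multiplicities) are λ = 5 with multiplicity 3.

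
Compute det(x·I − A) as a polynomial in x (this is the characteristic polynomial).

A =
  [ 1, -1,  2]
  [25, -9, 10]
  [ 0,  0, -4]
x^3 + 12*x^2 + 48*x + 64

Expanding det(x·I − A) (e.g. by cofactor expansion or by noting that A is similar to its Jordan form J, which has the same characteristic polynomial as A) gives
  χ_A(x) = x^3 + 12*x^2 + 48*x + 64
which factors as (x + 4)^3. The eigenvalues (with algebraic multiplicities) are λ = -4 with multiplicity 3.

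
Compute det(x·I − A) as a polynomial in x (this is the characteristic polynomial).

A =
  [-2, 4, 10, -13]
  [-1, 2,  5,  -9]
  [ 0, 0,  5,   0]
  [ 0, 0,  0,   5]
x^4 - 10*x^3 + 25*x^2

Expanding det(x·I − A) (e.g. by cofactor expansion or by noting that A is similar to its Jordan form J, which has the same characteristic polynomial as A) gives
  χ_A(x) = x^4 - 10*x^3 + 25*x^2
which factors as x^2*(x - 5)^2. The eigenvalues (with algebraic multiplicities) are λ = 0 with multiplicity 2, λ = 5 with multiplicity 2.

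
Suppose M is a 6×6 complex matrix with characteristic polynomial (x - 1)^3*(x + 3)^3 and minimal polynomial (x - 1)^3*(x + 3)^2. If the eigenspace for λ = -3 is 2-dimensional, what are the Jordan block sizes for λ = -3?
Block sizes for λ = -3: [2, 1]

Step 1 — from the characteristic polynomial, algebraic multiplicity of λ = -3 is 3. From dim ker(M − (-3)·I) = 2, there are exactly 2 Jordan blocks for λ = -3.
Step 2 — from the minimal polynomial, the factor (x + 3)^2 tells us the largest block for λ = -3 has size 2.
Step 3 — with total size 3, 2 blocks, and largest block 2, the block sizes (in nonincreasing order) are [2, 1].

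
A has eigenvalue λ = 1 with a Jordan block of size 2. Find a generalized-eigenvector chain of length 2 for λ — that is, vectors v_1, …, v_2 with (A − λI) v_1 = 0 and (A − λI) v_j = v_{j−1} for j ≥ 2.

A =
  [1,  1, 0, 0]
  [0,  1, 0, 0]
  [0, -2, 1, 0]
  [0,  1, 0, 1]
A Jordan chain for λ = 1 of length 2:
v_1 = (1, 0, -2, 1)ᵀ
v_2 = (0, 1, 0, 0)ᵀ

Let N = A − (1)·I. We want v_2 with N^2 v_2 = 0 but N^1 v_2 ≠ 0; then v_{j-1} := N · v_j for j = 2, …, 2.

Pick v_2 = (0, 1, 0, 0)ᵀ.
Then v_1 = N · v_2 = (1, 0, -2, 1)ᵀ.

Sanity check: (A − (1)·I) v_1 = (0, 0, 0, 0)ᵀ = 0. ✓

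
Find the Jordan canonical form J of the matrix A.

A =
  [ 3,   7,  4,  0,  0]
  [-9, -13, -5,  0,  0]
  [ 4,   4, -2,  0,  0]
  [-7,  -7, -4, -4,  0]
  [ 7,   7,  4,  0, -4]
J_3(-4) ⊕ J_1(-4) ⊕ J_1(-4)

The characteristic polynomial is
  det(x·I − A) = x^5 + 20*x^4 + 160*x^3 + 640*x^2 + 1280*x + 1024 = (x + 4)^5

Eigenvalues and multiplicities (the geometric multiplicity of λ is n − rank(A − λI), which equals the number of Jordan blocks for λ):
  λ = -4: algebraic multiplicity = 5, geometric multiplicity = 3

Determining the block sizes for each eigenvalue:
  λ = -4: with am = 5 and gm = 3, the partition is not yet determined (e.g. several partitions of 5 into 3 parts exist). Let N = A − (-4)·I. Computing rank(N^1) = 2, rank(N^2) = 1, rank(N^3) = 0; the number of blocks of size ≥ j is rank(N^{j−1}) − rank(N^j), giving [3, 1, 1]. So we have 1 block(s) of size 3, 2 block(s) of size 1 → block sizes [3, 1, 1]

Assembling the blocks gives a Jordan form
J =
  [-4,  1,  0,  0,  0]
  [ 0, -4,  1,  0,  0]
  [ 0,  0, -4,  0,  0]
  [ 0,  0,  0, -4,  0]
  [ 0,  0,  0,  0, -4]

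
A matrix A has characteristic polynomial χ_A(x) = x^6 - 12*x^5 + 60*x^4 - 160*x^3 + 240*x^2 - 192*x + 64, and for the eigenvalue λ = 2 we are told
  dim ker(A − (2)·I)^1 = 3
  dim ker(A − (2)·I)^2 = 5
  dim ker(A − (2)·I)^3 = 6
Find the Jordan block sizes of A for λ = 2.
Block sizes for λ = 2: [3, 2, 1]

From the dimensions of kernels of powers, the number of Jordan blocks of size at least j is d_j − d_{j−1} where d_j = dim ker(N^j) (with d_0 = 0). Computing the differences gives [3, 2, 1].
The number of blocks of size exactly k is (#blocks of size ≥ k) − (#blocks of size ≥ k + 1), so the partition is: 1 block(s) of size 1, 1 block(s) of size 2, 1 block(s) of size 3.
In nonincreasing order the block sizes are [3, 2, 1].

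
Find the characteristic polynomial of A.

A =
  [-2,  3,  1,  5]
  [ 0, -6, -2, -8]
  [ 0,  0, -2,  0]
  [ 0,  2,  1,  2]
x^4 + 8*x^3 + 24*x^2 + 32*x + 16

Expanding det(x·I − A) (e.g. by cofactor expansion or by noting that A is similar to its Jordan form J, which has the same characteristic polynomial as A) gives
  χ_A(x) = x^4 + 8*x^3 + 24*x^2 + 32*x + 16
which factors as (x + 2)^4. The eigenvalues (with algebraic multiplicities) are λ = -2 with multiplicity 4.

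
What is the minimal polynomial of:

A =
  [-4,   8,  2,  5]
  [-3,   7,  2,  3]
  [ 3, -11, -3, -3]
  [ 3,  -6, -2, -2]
x^4 + 2*x^3 - 2*x - 1

The characteristic polynomial is χ_A(x) = (x - 1)*(x + 1)^3, so the eigenvalues are known. The minimal polynomial is
  m_A(x) = Π_λ (x − λ)^{k_λ}
where k_λ is the size of the *largest* Jordan block for λ (equivalently, the smallest k with (A − λI)^k v = 0 for every generalised eigenvector v of λ).

  λ = -1: largest Jordan block has size 3, contributing (x + 1)^3
  λ = 1: largest Jordan block has size 1, contributing (x − 1)

So m_A(x) = (x - 1)*(x + 1)^3 = x^4 + 2*x^3 - 2*x - 1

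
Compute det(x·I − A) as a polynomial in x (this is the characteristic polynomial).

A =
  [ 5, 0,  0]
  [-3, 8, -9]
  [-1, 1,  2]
x^3 - 15*x^2 + 75*x - 125

Expanding det(x·I − A) (e.g. by cofactor expansion or by noting that A is similar to its Jordan form J, which has the same characteristic polynomial as A) gives
  χ_A(x) = x^3 - 15*x^2 + 75*x - 125
which factors as (x - 5)^3. The eigenvalues (with algebraic multiplicities) are λ = 5 with multiplicity 3.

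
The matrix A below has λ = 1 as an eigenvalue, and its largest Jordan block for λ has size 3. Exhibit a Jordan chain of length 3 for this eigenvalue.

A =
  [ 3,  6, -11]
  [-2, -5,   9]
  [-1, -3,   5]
A Jordan chain for λ = 1 of length 3:
v_1 = (3, -1, 0)ᵀ
v_2 = (2, -2, -1)ᵀ
v_3 = (1, 0, 0)ᵀ

Let N = A − (1)·I. We want v_3 with N^3 v_3 = 0 but N^2 v_3 ≠ 0; then v_{j-1} := N · v_j for j = 3, …, 2.

Pick v_3 = (1, 0, 0)ᵀ.
Then v_2 = N · v_3 = (2, -2, -1)ᵀ.
Then v_1 = N · v_2 = (3, -1, 0)ᵀ.

Sanity check: (A − (1)·I) v_1 = (0, 0, 0)ᵀ = 0. ✓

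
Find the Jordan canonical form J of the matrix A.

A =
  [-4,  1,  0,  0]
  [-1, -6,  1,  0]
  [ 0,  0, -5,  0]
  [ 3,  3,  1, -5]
J_3(-5) ⊕ J_1(-5)

The characteristic polynomial is
  det(x·I − A) = x^4 + 20*x^3 + 150*x^2 + 500*x + 625 = (x + 5)^4

Eigenvalues and multiplicities (the geometric multiplicity of λ is n − rank(A − λI), which equals the number of Jordan blocks for λ):
  λ = -5: algebraic multiplicity = 4, geometric multiplicity = 2

Determining the block sizes for each eigenvalue:
  λ = -5: with am = 4 and gm = 2, the partition is not yet determined (e.g. several partitions of 4 into 2 parts exist). Let N = A − (-5)·I. Computing rank(N^1) = 2, rank(N^2) = 1, rank(N^3) = 0; the number of blocks of size ≥ j is rank(N^{j−1}) − rank(N^j), giving [2, 1, 1]. So we have 1 block(s) of size 3, 1 block(s) of size 1 → block sizes [3, 1]

Assembling the blocks gives a Jordan form
J =
  [-5,  1,  0,  0]
  [ 0, -5,  1,  0]
  [ 0,  0, -5,  0]
  [ 0,  0,  0, -5]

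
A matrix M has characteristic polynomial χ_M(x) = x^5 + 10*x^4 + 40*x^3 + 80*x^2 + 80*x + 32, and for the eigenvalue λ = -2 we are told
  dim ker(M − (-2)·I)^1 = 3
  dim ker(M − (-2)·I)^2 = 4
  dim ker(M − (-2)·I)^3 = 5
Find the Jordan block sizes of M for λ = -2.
Block sizes for λ = -2: [3, 1, 1]

From the dimensions of kernels of powers, the number of Jordan blocks of size at least j is d_j − d_{j−1} where d_j = dim ker(N^j) (with d_0 = 0). Computing the differences gives [3, 1, 1].
The number of blocks of size exactly k is (#blocks of size ≥ k) − (#blocks of size ≥ k + 1), so the partition is: 2 block(s) of size 1, 1 block(s) of size 3.
In nonincreasing order the block sizes are [3, 1, 1].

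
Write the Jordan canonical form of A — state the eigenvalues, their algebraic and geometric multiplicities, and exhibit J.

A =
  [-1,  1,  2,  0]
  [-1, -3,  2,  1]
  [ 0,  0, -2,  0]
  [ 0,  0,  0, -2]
J_3(-2) ⊕ J_1(-2)

The characteristic polynomial is
  det(x·I − A) = x^4 + 8*x^3 + 24*x^2 + 32*x + 16 = (x + 2)^4

Eigenvalues and multiplicities (the geometric multiplicity of λ is n − rank(A − λI), which equals the number of Jordan blocks for λ):
  λ = -2: algebraic multiplicity = 4, geometric multiplicity = 2

Determining the block sizes for each eigenvalue:
  λ = -2: with am = 4 and gm = 2, the partition is not yet determined (e.g. several partitions of 4 into 2 parts exist). Let N = A − (-2)·I. Computing rank(N^1) = 2, rank(N^2) = 1, rank(N^3) = 0; the number of blocks of size ≥ j is rank(N^{j−1}) − rank(N^j), giving [2, 1, 1]. So we have 1 block(s) of size 3, 1 block(s) of size 1 → block sizes [3, 1]

Assembling the blocks gives a Jordan form
J =
  [-2,  1,  0,  0]
  [ 0, -2,  1,  0]
  [ 0,  0, -2,  0]
  [ 0,  0,  0, -2]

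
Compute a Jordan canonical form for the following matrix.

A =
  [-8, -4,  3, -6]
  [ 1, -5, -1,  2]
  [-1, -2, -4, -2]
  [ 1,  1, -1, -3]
J_3(-5) ⊕ J_1(-5)

The characteristic polynomial is
  det(x·I − A) = x^4 + 20*x^3 + 150*x^2 + 500*x + 625 = (x + 5)^4

Eigenvalues and multiplicities (the geometric multiplicity of λ is n − rank(A − λI), which equals the number of Jordan blocks for λ):
  λ = -5: algebraic multiplicity = 4, geometric multiplicity = 2

Determining the block sizes for each eigenvalue:
  λ = -5: with am = 4 and gm = 2, the partition is not yet determined (e.g. several partitions of 4 into 2 parts exist). Let N = A − (-5)·I. Computing rank(N^1) = 2, rank(N^2) = 1, rank(N^3) = 0; the number of blocks of size ≥ j is rank(N^{j−1}) − rank(N^j), giving [2, 1, 1]. So we have 1 block(s) of size 3, 1 block(s) of size 1 → block sizes [3, 1]

Assembling the blocks gives a Jordan form
J =
  [-5,  1,  0,  0]
  [ 0, -5,  1,  0]
  [ 0,  0, -5,  0]
  [ 0,  0,  0, -5]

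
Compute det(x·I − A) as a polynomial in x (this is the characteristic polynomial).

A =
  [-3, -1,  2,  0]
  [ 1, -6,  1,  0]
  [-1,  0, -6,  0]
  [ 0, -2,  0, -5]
x^4 + 20*x^3 + 150*x^2 + 500*x + 625

Expanding det(x·I − A) (e.g. by cofactor expansion or by noting that A is similar to its Jordan form J, which has the same characteristic polynomial as A) gives
  χ_A(x) = x^4 + 20*x^3 + 150*x^2 + 500*x + 625
which factors as (x + 5)^4. The eigenvalues (with algebraic multiplicities) are λ = -5 with multiplicity 4.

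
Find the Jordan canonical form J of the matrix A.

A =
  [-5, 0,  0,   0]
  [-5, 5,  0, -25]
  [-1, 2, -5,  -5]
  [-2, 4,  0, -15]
J_2(-5) ⊕ J_1(-5) ⊕ J_1(-5)

The characteristic polynomial is
  det(x·I − A) = x^4 + 20*x^3 + 150*x^2 + 500*x + 625 = (x + 5)^4

Eigenvalues and multiplicities (the geometric multiplicity of λ is n − rank(A − λI), which equals the number of Jordan blocks for λ):
  λ = -5: algebraic multiplicity = 4, geometric multiplicity = 3

Determining the block sizes for each eigenvalue:
  λ = -5: 3 blocks summing to 4 forces exactly one block of size 2 and the rest size 1 → block sizes [2, 1, 1]

Assembling the blocks gives a Jordan form
J =
  [-5,  1,  0,  0]
  [ 0, -5,  0,  0]
  [ 0,  0, -5,  0]
  [ 0,  0,  0, -5]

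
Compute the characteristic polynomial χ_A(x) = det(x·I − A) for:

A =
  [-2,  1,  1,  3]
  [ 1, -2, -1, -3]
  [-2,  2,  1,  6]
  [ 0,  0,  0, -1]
x^4 + 4*x^3 + 6*x^2 + 4*x + 1

Expanding det(x·I − A) (e.g. by cofactor expansion or by noting that A is similar to its Jordan form J, which has the same characteristic polynomial as A) gives
  χ_A(x) = x^4 + 4*x^3 + 6*x^2 + 4*x + 1
which factors as (x + 1)^4. The eigenvalues (with algebraic multiplicities) are λ = -1 with multiplicity 4.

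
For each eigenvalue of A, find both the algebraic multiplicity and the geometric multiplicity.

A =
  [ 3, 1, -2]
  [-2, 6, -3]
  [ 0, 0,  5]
λ = 4: alg = 1, geom = 1; λ = 5: alg = 2, geom = 1

Step 1 — factor the characteristic polynomial to read off the algebraic multiplicities:
  χ_A(x) = (x - 5)^2*(x - 4)

Step 2 — compute geometric multiplicities via the rank-nullity identity g(λ) = n − rank(A − λI):
  rank(A − (4)·I) = 2, so dim ker(A − (4)·I) = n − 2 = 1
  rank(A − (5)·I) = 2, so dim ker(A − (5)·I) = n − 2 = 1

Summary:
  λ = 4: algebraic multiplicity = 1, geometric multiplicity = 1
  λ = 5: algebraic multiplicity = 2, geometric multiplicity = 1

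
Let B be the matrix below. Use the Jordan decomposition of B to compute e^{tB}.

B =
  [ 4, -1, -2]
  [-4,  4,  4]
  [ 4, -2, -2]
e^{tB} =
  [2*t*exp(2*t) + exp(2*t), -t*exp(2*t), -2*t*exp(2*t)]
  [-4*t*exp(2*t), 2*t*exp(2*t) + exp(2*t), 4*t*exp(2*t)]
  [4*t*exp(2*t), -2*t*exp(2*t), -4*t*exp(2*t) + exp(2*t)]

Strategy: write B = P · J · P⁻¹ where J is a Jordan canonical form, so e^{tB} = P · e^{tJ} · P⁻¹, and e^{tJ} can be computed block-by-block.

B has Jordan form
J =
  [2, 1, 0]
  [0, 2, 0]
  [0, 0, 2]
(up to reordering of blocks).

Per-block formulas:
  For a 1×1 block at λ = 2: exp(t · [2]) = [e^(2t)].
  For a 2×2 Jordan block J_2(2): exp(t · J_2(2)) = e^(2t)·(I + t·N), where N is the 2×2 nilpotent shift.

After assembling e^{tJ} and conjugating by P, we get:

e^{tB} =
  [2*t*exp(2*t) + exp(2*t), -t*exp(2*t), -2*t*exp(2*t)]
  [-4*t*exp(2*t), 2*t*exp(2*t) + exp(2*t), 4*t*exp(2*t)]
  [4*t*exp(2*t), -2*t*exp(2*t), -4*t*exp(2*t) + exp(2*t)]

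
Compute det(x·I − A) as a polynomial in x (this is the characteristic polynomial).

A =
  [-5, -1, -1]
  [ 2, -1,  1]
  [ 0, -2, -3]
x^3 + 9*x^2 + 27*x + 27

Expanding det(x·I − A) (e.g. by cofactor expansion or by noting that A is similar to its Jordan form J, which has the same characteristic polynomial as A) gives
  χ_A(x) = x^3 + 9*x^2 + 27*x + 27
which factors as (x + 3)^3. The eigenvalues (with algebraic multiplicities) are λ = -3 with multiplicity 3.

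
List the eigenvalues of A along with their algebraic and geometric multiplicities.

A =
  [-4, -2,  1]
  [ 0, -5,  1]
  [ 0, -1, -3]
λ = -4: alg = 3, geom = 1

Step 1 — factor the characteristic polynomial to read off the algebraic multiplicities:
  χ_A(x) = (x + 4)^3

Step 2 — compute geometric multiplicities via the rank-nullity identity g(λ) = n − rank(A − λI):
  rank(A − (-4)·I) = 2, so dim ker(A − (-4)·I) = n − 2 = 1

Summary:
  λ = -4: algebraic multiplicity = 3, geometric multiplicity = 1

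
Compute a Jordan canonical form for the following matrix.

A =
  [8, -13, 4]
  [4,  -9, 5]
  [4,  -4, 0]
J_1(-5) ⊕ J_2(2)

The characteristic polynomial is
  det(x·I − A) = x^3 + x^2 - 16*x + 20 = (x - 2)^2*(x + 5)

Eigenvalues and multiplicities (the geometric multiplicity of λ is n − rank(A − λI), which equals the number of Jordan blocks for λ):
  λ = -5: algebraic multiplicity = 1, geometric multiplicity = 1
  λ = 2: algebraic multiplicity = 2, geometric multiplicity = 1

Determining the block sizes for each eigenvalue:
  λ = -5: one block (gm = 1), so the single block has size am = 1 → block sizes [1]
  λ = 2: one block (gm = 1), so the single block has size am = 2 → block sizes [2]

Assembling the blocks gives a Jordan form
J =
  [-5, 0, 0]
  [ 0, 2, 1]
  [ 0, 0, 2]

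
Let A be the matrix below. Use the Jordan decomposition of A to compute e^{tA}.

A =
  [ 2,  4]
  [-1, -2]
e^{tA} =
  [2*t + 1, 4*t]
  [-t, 1 - 2*t]

Strategy: write A = P · J · P⁻¹ where J is a Jordan canonical form, so e^{tA} = P · e^{tJ} · P⁻¹, and e^{tJ} can be computed block-by-block.

A has Jordan form
J =
  [0, 1]
  [0, 0]
(up to reordering of blocks).

Per-block formulas:
  For a 2×2 Jordan block J_2(0): exp(t · J_2(0)) = e^(0t)·(I + t·N), where N is the 2×2 nilpotent shift.

After assembling e^{tJ} and conjugating by P, we get:

e^{tA} =
  [2*t + 1, 4*t]
  [-t, 1 - 2*t]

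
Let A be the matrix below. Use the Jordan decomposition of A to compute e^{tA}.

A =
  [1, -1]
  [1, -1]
e^{tA} =
  [t + 1, -t]
  [t, 1 - t]

Strategy: write A = P · J · P⁻¹ where J is a Jordan canonical form, so e^{tA} = P · e^{tJ} · P⁻¹, and e^{tJ} can be computed block-by-block.

A has Jordan form
J =
  [0, 1]
  [0, 0]
(up to reordering of blocks).

Per-block formulas:
  For a 2×2 Jordan block J_2(0): exp(t · J_2(0)) = e^(0t)·(I + t·N), where N is the 2×2 nilpotent shift.

After assembling e^{tJ} and conjugating by P, we get:

e^{tA} =
  [t + 1, -t]
  [t, 1 - t]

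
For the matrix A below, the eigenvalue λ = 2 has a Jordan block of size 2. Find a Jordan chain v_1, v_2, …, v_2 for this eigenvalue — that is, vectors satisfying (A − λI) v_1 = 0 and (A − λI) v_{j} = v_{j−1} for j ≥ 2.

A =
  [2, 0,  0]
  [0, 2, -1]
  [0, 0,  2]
A Jordan chain for λ = 2 of length 2:
v_1 = (0, -1, 0)ᵀ
v_2 = (0, 0, 1)ᵀ

Let N = A − (2)·I. We want v_2 with N^2 v_2 = 0 but N^1 v_2 ≠ 0; then v_{j-1} := N · v_j for j = 2, …, 2.

Pick v_2 = (0, 0, 1)ᵀ.
Then v_1 = N · v_2 = (0, -1, 0)ᵀ.

Sanity check: (A − (2)·I) v_1 = (0, 0, 0)ᵀ = 0. ✓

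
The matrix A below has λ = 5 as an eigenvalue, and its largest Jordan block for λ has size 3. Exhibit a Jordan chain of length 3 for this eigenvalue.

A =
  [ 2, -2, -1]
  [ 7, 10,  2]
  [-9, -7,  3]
A Jordan chain for λ = 5 of length 3:
v_1 = (4, -4, -4)ᵀ
v_2 = (-3, 7, -9)ᵀ
v_3 = (1, 0, 0)ᵀ

Let N = A − (5)·I. We want v_3 with N^3 v_3 = 0 but N^2 v_3 ≠ 0; then v_{j-1} := N · v_j for j = 3, …, 2.

Pick v_3 = (1, 0, 0)ᵀ.
Then v_2 = N · v_3 = (-3, 7, -9)ᵀ.
Then v_1 = N · v_2 = (4, -4, -4)ᵀ.

Sanity check: (A − (5)·I) v_1 = (0, 0, 0)ᵀ = 0. ✓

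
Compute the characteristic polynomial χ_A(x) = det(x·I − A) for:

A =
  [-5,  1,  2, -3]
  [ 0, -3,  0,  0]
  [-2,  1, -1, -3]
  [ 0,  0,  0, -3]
x^4 + 12*x^3 + 54*x^2 + 108*x + 81

Expanding det(x·I − A) (e.g. by cofactor expansion or by noting that A is similar to its Jordan form J, which has the same characteristic polynomial as A) gives
  χ_A(x) = x^4 + 12*x^3 + 54*x^2 + 108*x + 81
which factors as (x + 3)^4. The eigenvalues (with algebraic multiplicities) are λ = -3 with multiplicity 4.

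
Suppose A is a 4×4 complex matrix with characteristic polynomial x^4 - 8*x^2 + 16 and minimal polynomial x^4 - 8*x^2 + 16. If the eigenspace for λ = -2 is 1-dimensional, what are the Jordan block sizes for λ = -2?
Block sizes for λ = -2: [2]

Step 1 — from the characteristic polynomial, algebraic multiplicity of λ = -2 is 2. From dim ker(A − (-2)·I) = 1, there are exactly 1 Jordan blocks for λ = -2.
Step 2 — from the minimal polynomial, the factor (x + 2)^2 tells us the largest block for λ = -2 has size 2.
Step 3 — with total size 2, 1 blocks, and largest block 2, the block sizes (in nonincreasing order) are [2].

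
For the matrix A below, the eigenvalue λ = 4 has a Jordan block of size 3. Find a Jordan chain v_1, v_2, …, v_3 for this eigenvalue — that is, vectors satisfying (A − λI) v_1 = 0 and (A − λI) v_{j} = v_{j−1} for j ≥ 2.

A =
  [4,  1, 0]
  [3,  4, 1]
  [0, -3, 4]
A Jordan chain for λ = 4 of length 3:
v_1 = (3, 0, -9)ᵀ
v_2 = (0, 3, 0)ᵀ
v_3 = (1, 0, 0)ᵀ

Let N = A − (4)·I. We want v_3 with N^3 v_3 = 0 but N^2 v_3 ≠ 0; then v_{j-1} := N · v_j for j = 3, …, 2.

Pick v_3 = (1, 0, 0)ᵀ.
Then v_2 = N · v_3 = (0, 3, 0)ᵀ.
Then v_1 = N · v_2 = (3, 0, -9)ᵀ.

Sanity check: (A − (4)·I) v_1 = (0, 0, 0)ᵀ = 0. ✓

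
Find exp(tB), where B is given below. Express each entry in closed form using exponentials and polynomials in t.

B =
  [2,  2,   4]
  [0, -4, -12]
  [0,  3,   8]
e^{tB} =
  [exp(2*t), 2*t*exp(2*t), 4*t*exp(2*t)]
  [0, -6*t*exp(2*t) + exp(2*t), -12*t*exp(2*t)]
  [0, 3*t*exp(2*t), 6*t*exp(2*t) + exp(2*t)]

Strategy: write B = P · J · P⁻¹ where J is a Jordan canonical form, so e^{tB} = P · e^{tJ} · P⁻¹, and e^{tJ} can be computed block-by-block.

B has Jordan form
J =
  [2, 1, 0]
  [0, 2, 0]
  [0, 0, 2]
(up to reordering of blocks).

Per-block formulas:
  For a 2×2 Jordan block J_2(2): exp(t · J_2(2)) = e^(2t)·(I + t·N), where N is the 2×2 nilpotent shift.
  For a 1×1 block at λ = 2: exp(t · [2]) = [e^(2t)].

After assembling e^{tJ} and conjugating by P, we get:

e^{tB} =
  [exp(2*t), 2*t*exp(2*t), 4*t*exp(2*t)]
  [0, -6*t*exp(2*t) + exp(2*t), -12*t*exp(2*t)]
  [0, 3*t*exp(2*t), 6*t*exp(2*t) + exp(2*t)]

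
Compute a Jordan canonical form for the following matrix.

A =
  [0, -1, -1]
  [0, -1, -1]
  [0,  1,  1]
J_2(0) ⊕ J_1(0)

The characteristic polynomial is
  det(x·I − A) = x^3

Eigenvalues and multiplicities (the geometric multiplicity of λ is n − rank(A − λI), which equals the number of Jordan blocks for λ):
  λ = 0: algebraic multiplicity = 3, geometric multiplicity = 2

Determining the block sizes for each eigenvalue:
  λ = 0: 2 blocks summing to 3 forces exactly one block of size 2 and the rest size 1 → block sizes [2, 1]

Assembling the blocks gives a Jordan form
J =
  [0, 1, 0]
  [0, 0, 0]
  [0, 0, 0]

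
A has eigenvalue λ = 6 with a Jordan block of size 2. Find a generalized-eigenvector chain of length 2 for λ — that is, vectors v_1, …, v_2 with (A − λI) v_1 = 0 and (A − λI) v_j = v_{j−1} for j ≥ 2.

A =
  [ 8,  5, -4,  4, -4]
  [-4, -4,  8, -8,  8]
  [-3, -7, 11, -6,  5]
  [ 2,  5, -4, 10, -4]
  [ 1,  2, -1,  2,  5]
A Jordan chain for λ = 6 of length 2:
v_1 = (2, -4, -3, 2, 1)ᵀ
v_2 = (1, 0, 0, 0, 0)ᵀ

Let N = A − (6)·I. We want v_2 with N^2 v_2 = 0 but N^1 v_2 ≠ 0; then v_{j-1} := N · v_j for j = 2, …, 2.

Pick v_2 = (1, 0, 0, 0, 0)ᵀ.
Then v_1 = N · v_2 = (2, -4, -3, 2, 1)ᵀ.

Sanity check: (A − (6)·I) v_1 = (0, 0, 0, 0, 0)ᵀ = 0. ✓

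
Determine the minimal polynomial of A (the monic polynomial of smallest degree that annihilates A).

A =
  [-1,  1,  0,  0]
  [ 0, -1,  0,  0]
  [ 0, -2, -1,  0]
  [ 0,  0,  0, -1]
x^2 + 2*x + 1

The characteristic polynomial is χ_A(x) = (x + 1)^4, so the eigenvalues are known. The minimal polynomial is
  m_A(x) = Π_λ (x − λ)^{k_λ}
where k_λ is the size of the *largest* Jordan block for λ (equivalently, the smallest k with (A − λI)^k v = 0 for every generalised eigenvector v of λ).

  λ = -1: largest Jordan block has size 2, contributing (x + 1)^2

So m_A(x) = (x + 1)^2 = x^2 + 2*x + 1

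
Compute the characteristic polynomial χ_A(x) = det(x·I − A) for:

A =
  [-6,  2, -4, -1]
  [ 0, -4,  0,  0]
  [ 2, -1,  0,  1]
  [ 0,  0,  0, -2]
x^4 + 12*x^3 + 52*x^2 + 96*x + 64

Expanding det(x·I − A) (e.g. by cofactor expansion or by noting that A is similar to its Jordan form J, which has the same characteristic polynomial as A) gives
  χ_A(x) = x^4 + 12*x^3 + 52*x^2 + 96*x + 64
which factors as (x + 2)^2*(x + 4)^2. The eigenvalues (with algebraic multiplicities) are λ = -4 with multiplicity 2, λ = -2 with multiplicity 2.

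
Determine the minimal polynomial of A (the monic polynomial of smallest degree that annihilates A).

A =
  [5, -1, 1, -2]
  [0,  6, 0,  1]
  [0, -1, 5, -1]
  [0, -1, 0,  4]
x^2 - 10*x + 25

The characteristic polynomial is χ_A(x) = (x - 5)^4, so the eigenvalues are known. The minimal polynomial is
  m_A(x) = Π_λ (x − λ)^{k_λ}
where k_λ is the size of the *largest* Jordan block for λ (equivalently, the smallest k with (A − λI)^k v = 0 for every generalised eigenvector v of λ).

  λ = 5: largest Jordan block has size 2, contributing (x − 5)^2

So m_A(x) = (x - 5)^2 = x^2 - 10*x + 25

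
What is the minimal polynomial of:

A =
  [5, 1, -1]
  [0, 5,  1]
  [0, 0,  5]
x^3 - 15*x^2 + 75*x - 125

The characteristic polynomial is χ_A(x) = (x - 5)^3, so the eigenvalues are known. The minimal polynomial is
  m_A(x) = Π_λ (x − λ)^{k_λ}
where k_λ is the size of the *largest* Jordan block for λ (equivalently, the smallest k with (A − λI)^k v = 0 for every generalised eigenvector v of λ).

  λ = 5: largest Jordan block has size 3, contributing (x − 5)^3

So m_A(x) = (x - 5)^3 = x^3 - 15*x^2 + 75*x - 125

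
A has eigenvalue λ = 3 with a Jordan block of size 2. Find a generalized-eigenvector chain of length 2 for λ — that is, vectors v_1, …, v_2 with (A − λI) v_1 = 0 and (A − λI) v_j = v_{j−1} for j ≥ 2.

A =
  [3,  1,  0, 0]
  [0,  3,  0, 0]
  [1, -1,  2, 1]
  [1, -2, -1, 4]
A Jordan chain for λ = 3 of length 2:
v_1 = (0, 0, 1, 1)ᵀ
v_2 = (1, 0, 0, 0)ᵀ

Let N = A − (3)·I. We want v_2 with N^2 v_2 = 0 but N^1 v_2 ≠ 0; then v_{j-1} := N · v_j for j = 2, …, 2.

Pick v_2 = (1, 0, 0, 0)ᵀ.
Then v_1 = N · v_2 = (0, 0, 1, 1)ᵀ.

Sanity check: (A − (3)·I) v_1 = (0, 0, 0, 0)ᵀ = 0. ✓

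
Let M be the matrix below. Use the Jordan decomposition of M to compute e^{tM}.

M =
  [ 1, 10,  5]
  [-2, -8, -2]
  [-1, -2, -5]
e^{tM} =
  [5*t*exp(-4*t) + exp(-4*t), 10*t*exp(-4*t), 5*t*exp(-4*t)]
  [-2*t*exp(-4*t), -4*t*exp(-4*t) + exp(-4*t), -2*t*exp(-4*t)]
  [-t*exp(-4*t), -2*t*exp(-4*t), -t*exp(-4*t) + exp(-4*t)]

Strategy: write M = P · J · P⁻¹ where J is a Jordan canonical form, so e^{tM} = P · e^{tJ} · P⁻¹, and e^{tJ} can be computed block-by-block.

M has Jordan form
J =
  [-4,  1,  0]
  [ 0, -4,  0]
  [ 0,  0, -4]
(up to reordering of blocks).

Per-block formulas:
  For a 2×2 Jordan block J_2(-4): exp(t · J_2(-4)) = e^(-4t)·(I + t·N), where N is the 2×2 nilpotent shift.
  For a 1×1 block at λ = -4: exp(t · [-4]) = [e^(-4t)].

After assembling e^{tJ} and conjugating by P, we get:

e^{tM} =
  [5*t*exp(-4*t) + exp(-4*t), 10*t*exp(-4*t), 5*t*exp(-4*t)]
  [-2*t*exp(-4*t), -4*t*exp(-4*t) + exp(-4*t), -2*t*exp(-4*t)]
  [-t*exp(-4*t), -2*t*exp(-4*t), -t*exp(-4*t) + exp(-4*t)]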